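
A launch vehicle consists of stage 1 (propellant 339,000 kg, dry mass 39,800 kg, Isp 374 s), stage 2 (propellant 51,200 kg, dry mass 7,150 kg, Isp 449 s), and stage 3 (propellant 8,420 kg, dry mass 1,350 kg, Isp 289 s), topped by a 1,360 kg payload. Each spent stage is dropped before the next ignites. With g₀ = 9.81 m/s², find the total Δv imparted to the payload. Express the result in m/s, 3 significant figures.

Ignition mass of stage 1 = 339,000+39,800 + 51,200+7,150 + 8,420+1,350 + 1,360 = 448,280 kg.
Stage 1: m₀ = 448,280 kg, m_f = 448,280 − 339,000 = 109,280 kg; Δv = 374×9.81×ln(4.102) = 3668.9×1.4115 ≈ 5179 m/s.
Stage 2: m₀ = 69,480 kg, m_f = 69,480 − 51,200 = 18,280 kg; Δv = 449×9.81×ln(3.801) = 4404.7×1.3352 ≈ 5881 m/s.
Stage 3: m₀ = 11,130 kg, m_f = 11,130 − 8,420 = 2,710 kg; Δv = 289×9.81×ln(4.107) = 2835.1×1.4127 ≈ 4005 m/s.
Total Δv = 5179 + 5881 + 4005 = 15065 m/s.

Δv ≈ 15100 m/s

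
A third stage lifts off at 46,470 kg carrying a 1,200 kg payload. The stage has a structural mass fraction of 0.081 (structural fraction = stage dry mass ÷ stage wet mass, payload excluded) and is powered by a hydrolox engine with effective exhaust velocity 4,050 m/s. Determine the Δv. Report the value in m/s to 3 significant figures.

Stage wet mass = m₀ − payload = 46,470 − 1,200 = 45,270 kg.
Stage dry mass = ε × stage wet mass = 0.081 × 45,270 = 3,666.87 kg.
Burnout mass m_f = stage dry + payload = 3,666.87 + 1,200 = 4,866.87 kg.
Δv = v_e · ln(46,470/4,866.87) = 4050.0 × ln(9.548) = 4050.0 × 2.2564 ≈ 9138 m/s.

Δv ≈ 9140 m/s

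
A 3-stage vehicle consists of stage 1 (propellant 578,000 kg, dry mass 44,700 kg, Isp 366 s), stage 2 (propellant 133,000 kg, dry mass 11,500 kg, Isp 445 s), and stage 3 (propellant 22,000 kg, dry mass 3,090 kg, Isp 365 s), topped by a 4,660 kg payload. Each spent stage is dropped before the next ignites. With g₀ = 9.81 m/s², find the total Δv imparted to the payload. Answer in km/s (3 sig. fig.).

Δv ≈ 15.7 km/s

Ignition mass of stage 1 = 578,000+44,700 + 133,000+11,500 + 22,000+3,090 + 4,660 = 796,950 kg.
Stage 1: m₀ = 796,950 kg, m_f = 796,950 − 578,000 = 218,950 kg; Δv = 366×9.81×ln(3.64) = 3590.5×1.2919 ≈ 4639 m/s.
Stage 2: m₀ = 174,250 kg, m_f = 174,250 − 133,000 = 41,250 kg; Δv = 445×9.81×ln(4.224) = 4365.4×1.4408 ≈ 6290 m/s.
Stage 3: m₀ = 29,750 kg, m_f = 29,750 − 22,000 = 7,750 kg; Δv = 365×9.81×ln(3.839) = 3580.7×1.3451 ≈ 4816 m/s.
Total Δv = 4639 + 6290 + 4816 = 15745 m/s.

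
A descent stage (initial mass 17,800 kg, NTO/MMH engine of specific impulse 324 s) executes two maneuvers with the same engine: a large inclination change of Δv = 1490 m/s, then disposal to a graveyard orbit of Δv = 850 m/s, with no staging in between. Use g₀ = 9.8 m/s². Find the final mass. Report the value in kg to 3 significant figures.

final mass ≈ 8520 kg

v_e = Isp · g₀ = 324 × 9.8 = 3175.2 m/s.
After the first burn: m = 17800 × exp(−1490/3175.2) = 17800 × 0.62546 = 11,133.2 kg.
After the second burn: m = 11,133.2 × exp(−850/3175.2) = 11,133.2 × 0.76514 = 8,518.46 kg.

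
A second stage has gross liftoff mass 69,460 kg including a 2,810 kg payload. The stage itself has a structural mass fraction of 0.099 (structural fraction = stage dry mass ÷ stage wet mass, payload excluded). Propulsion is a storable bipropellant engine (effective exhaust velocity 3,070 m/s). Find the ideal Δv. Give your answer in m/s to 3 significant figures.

Δv ≈ 6140 m/s

Stage wet mass = m₀ − payload = 69,460 − 2,810 = 66,650 kg.
Stage dry mass = ε × stage wet mass = 0.099 × 66,650 = 6,598.35 kg.
Burnout mass m_f = stage dry + payload = 6,598.35 + 2,810 = 9,408.35 kg.
Δv = v_e · ln(69,460/9,408.35) = 3070.0 × ln(7.383) = 3070.0 × 1.9992 ≈ 6137 m/s.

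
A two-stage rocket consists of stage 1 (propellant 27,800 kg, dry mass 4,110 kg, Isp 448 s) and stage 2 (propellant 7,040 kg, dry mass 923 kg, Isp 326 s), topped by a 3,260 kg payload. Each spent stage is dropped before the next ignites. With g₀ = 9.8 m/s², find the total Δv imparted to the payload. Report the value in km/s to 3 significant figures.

Δv ≈ 7.69 km/s

Ignition mass of stage 1 = 27,800+4,110 + 7,040+923 + 3,260 = 43,133 kg.
Stage 1: m₀ = 43,133 kg, m_f = 43,133 − 27,800 = 15,333 kg; Δv = 448×9.8×ln(2.813) = 4390.4×1.0343 ≈ 4541 m/s.
Stage 2: m₀ = 11,223 kg, m_f = 11,223 − 7,040 = 4,183 kg; Δv = 326×9.8×ln(2.683) = 3194.8×0.9869 ≈ 3153 m/s.
Total Δv = 4541 + 3153 = 7694 m/s.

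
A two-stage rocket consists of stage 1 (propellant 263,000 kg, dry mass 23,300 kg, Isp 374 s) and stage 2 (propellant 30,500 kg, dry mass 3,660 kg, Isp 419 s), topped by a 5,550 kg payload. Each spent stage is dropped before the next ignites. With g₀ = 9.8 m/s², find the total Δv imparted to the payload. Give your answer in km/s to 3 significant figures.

Ignition mass of stage 1 = 263,000+23,300 + 30,500+3,660 + 5,550 = 326,010 kg.
Stage 1: m₀ = 326,010 kg, m_f = 326,010 − 263,000 = 63,010 kg; Δv = 374×9.8×ln(5.174) = 3665.2×1.6436 ≈ 6024 m/s.
Stage 2: m₀ = 39,710 kg, m_f = 39,710 − 30,500 = 9,210 kg; Δv = 419×9.8×ln(4.312) = 4106.2×1.4613 ≈ 6000 m/s.
Total Δv = 6024 + 6000 = 12024 m/s.

Δv ≈ 12.0 km/s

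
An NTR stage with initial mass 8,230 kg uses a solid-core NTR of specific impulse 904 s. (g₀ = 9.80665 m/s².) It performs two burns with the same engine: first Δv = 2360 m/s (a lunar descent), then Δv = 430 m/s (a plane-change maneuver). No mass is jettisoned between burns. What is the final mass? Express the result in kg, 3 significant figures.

v_e = Isp · g₀ = 904 × 9.80665 = 8865.2 m/s.
After the first burn: m = 8230 × exp(−2360/8865.2) = 8230 × 0.76628 = 6,306.48 kg.
After the second burn: m = 6,306.48 × exp(−430/8865.2) = 6,306.48 × 0.95265 = 6,007.87 kg.

final mass ≈ 6010 kg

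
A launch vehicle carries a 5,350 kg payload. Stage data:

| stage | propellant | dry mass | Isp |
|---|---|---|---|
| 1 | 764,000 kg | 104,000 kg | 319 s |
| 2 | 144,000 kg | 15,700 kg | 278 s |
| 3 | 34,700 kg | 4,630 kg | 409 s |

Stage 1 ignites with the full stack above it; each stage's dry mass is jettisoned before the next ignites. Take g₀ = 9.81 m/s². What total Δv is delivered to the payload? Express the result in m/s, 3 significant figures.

Δv ≈ 13200 m/s

Ignition mass of stage 1 = 764,000+104,000 + 144,000+15,700 + 34,700+4,630 + 5,350 = 1,072,380 kg.
Stage 1: m₀ = 1,072,380 kg, m_f = 1,072,380 − 764,000 = 308,380 kg; Δv = 319×9.81×ln(3.477) = 3129.4×1.2463 ≈ 3900 m/s.
Stage 2: m₀ = 204,380 kg, m_f = 204,380 − 144,000 = 60,380 kg; Δv = 278×9.81×ln(3.385) = 2727.2×1.2193 ≈ 3325 m/s.
Stage 3: m₀ = 44,680 kg, m_f = 44,680 − 34,700 = 9,980 kg; Δv = 409×9.81×ln(4.477) = 4012.3×1.4989 ≈ 6014 m/s.
Total Δv = 3900 + 3325 + 6014 = 13239 m/s.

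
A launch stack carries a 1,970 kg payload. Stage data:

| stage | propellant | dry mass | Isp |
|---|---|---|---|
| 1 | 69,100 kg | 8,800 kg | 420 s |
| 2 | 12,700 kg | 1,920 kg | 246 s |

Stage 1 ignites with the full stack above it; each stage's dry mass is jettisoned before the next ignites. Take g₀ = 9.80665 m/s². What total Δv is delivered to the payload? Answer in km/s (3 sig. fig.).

Δv ≈ 8.91 km/s

Ignition mass of stage 1 = 69,100+8,800 + 12,700+1,920 + 1,970 = 94,490 kg.
Stage 1: m₀ = 94,490 kg, m_f = 94,490 − 69,100 = 25,390 kg; Δv = 420×9.80665×ln(3.722) = 4118.8×1.3141 ≈ 5413 m/s.
Stage 2: m₀ = 16,590 kg, m_f = 16,590 − 12,700 = 3,890 kg; Δv = 246×9.80665×ln(4.265) = 2412.4×1.4504 ≈ 3499 m/s.
Total Δv = 5413 + 3499 = 8912 m/s.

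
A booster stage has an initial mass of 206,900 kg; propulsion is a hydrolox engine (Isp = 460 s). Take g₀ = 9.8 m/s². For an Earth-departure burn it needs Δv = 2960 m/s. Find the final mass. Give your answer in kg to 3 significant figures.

v_e = Isp · g₀ = 460 × 9.8 = 4508.0 m/s.
m₀/m_f = exp(Δv / v_e) = exp(2960 / 4508.0) = exp(0.6566) = 1.9282.
m_f = m₀ / 1.9282 = 206,900 / 1.9282 = 107,302 kg.

final mass ≈ 107000 kg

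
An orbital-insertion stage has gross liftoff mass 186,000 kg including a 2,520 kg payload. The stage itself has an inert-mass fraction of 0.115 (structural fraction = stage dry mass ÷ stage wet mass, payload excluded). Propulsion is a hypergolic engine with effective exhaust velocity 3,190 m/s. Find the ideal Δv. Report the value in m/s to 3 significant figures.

Δv ≈ 6580 m/s

Stage wet mass = m₀ − payload = 186,000 − 2,520 = 183,480 kg.
Stage dry mass = ε × stage wet mass = 0.115 × 183,480 = 21,100.2 kg.
Burnout mass m_f = stage dry + payload = 21,100.2 + 2,520 = 23,620.2 kg.
Δv = v_e · ln(186,000/23,620.2) = 3190.0 × ln(7.875) = 3190.0 × 2.0636 ≈ 6583 m/s.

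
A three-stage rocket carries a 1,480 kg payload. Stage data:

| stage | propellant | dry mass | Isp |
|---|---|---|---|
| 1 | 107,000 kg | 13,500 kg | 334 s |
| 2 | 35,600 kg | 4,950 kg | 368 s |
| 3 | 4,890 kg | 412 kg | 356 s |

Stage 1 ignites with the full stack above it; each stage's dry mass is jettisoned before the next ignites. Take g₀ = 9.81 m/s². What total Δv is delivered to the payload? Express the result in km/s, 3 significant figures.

Ignition mass of stage 1 = 107,000+13,500 + 35,600+4,950 + 4,890+412 + 1,480 = 167,832 kg.
Stage 1: m₀ = 167,832 kg, m_f = 167,832 − 107,000 = 60,832 kg; Δv = 334×9.81×ln(2.759) = 3276.5×1.0148 ≈ 3325 m/s.
Stage 2: m₀ = 47,332 kg, m_f = 47,332 − 35,600 = 11,732 kg; Δv = 368×9.81×ln(4.034) = 3610.1×1.3949 ≈ 5036 m/s.
Stage 3: m₀ = 6,782 kg, m_f = 6,782 − 4,890 = 1,892 kg; Δv = 356×9.81×ln(3.585) = 3492.4×1.2766 ≈ 4458 m/s.
Total Δv = 3325 + 5036 + 4458 = 12819 m/s.

Δv ≈ 12.8 km/s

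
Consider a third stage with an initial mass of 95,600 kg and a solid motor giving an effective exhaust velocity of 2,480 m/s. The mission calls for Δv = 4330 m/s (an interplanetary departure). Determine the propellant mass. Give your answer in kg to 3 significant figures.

propellant mass ≈ 78900 kg

From the ideal rocket equation, m₀/m_f = exp(Δv / v_e) = exp(4330 / 2480.0) = exp(1.7460) = 5.7314.
m_f = 95,600 / 5.7314 = 16,680 kg, so propellant = m₀ − m_f = 95,600 − 16,680 = 78,920 kg.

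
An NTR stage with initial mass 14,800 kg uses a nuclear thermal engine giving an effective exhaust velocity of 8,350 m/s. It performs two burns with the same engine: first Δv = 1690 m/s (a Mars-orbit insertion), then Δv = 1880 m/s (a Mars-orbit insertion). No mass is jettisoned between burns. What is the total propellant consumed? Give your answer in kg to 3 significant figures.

After the first burn: m = 14800 × exp(−1690/8350.0) = 14800 × 0.81677 = 12,088.2 kg.
After the second burn: m = 12,088.2 × exp(−1880/8350.0) = 12,088.2 × 0.79840 = 9,651.22 kg.
Total propellant = m₀ − m_final = 14800 − 9,651.22 = 5,148.78 kg.

total propellant consumed ≈ 5150 kg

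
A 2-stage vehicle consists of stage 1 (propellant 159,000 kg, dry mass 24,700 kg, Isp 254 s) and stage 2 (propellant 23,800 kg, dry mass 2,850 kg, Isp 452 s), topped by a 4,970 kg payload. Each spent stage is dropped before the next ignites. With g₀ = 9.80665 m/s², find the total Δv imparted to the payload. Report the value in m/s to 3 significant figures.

Ignition mass of stage 1 = 159,000+24,700 + 23,800+2,850 + 4,970 = 215,320 kg.
Stage 1: m₀ = 215,320 kg, m_f = 215,320 − 159,000 = 56,320 kg; Δv = 254×9.80665×ln(3.823) = 2490.9×1.3411 ≈ 3340 m/s.
Stage 2: m₀ = 31,620 kg, m_f = 31,620 − 23,800 = 7,820 kg; Δv = 452×9.80665×ln(4.043) = 4432.6×1.3971 ≈ 6193 m/s.
Total Δv = 3340 + 6193 = 9533 m/s.

Δv ≈ 9530 m/s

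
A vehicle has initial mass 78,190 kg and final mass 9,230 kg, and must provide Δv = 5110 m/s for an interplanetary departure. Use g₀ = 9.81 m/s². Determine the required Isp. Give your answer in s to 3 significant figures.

ln(m₀/m_f) = ln(78190/9230) = ln(8.471) = 2.1367.
By the Tsiolkovsky rocket equation, v_e = Δv / ln(m₀/m_f) = 5110 / 2.1367 = 2391.6 m/s.
Isp = v_e / g₀ = 2391.6 / 9.81 = 243.8 s.

Isp ≈ 244 s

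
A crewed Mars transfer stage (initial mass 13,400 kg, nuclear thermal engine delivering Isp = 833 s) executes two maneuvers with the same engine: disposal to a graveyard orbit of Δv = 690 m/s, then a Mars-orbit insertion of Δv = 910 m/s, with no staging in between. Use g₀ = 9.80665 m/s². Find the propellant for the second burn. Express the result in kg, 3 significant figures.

propellant for the second burn ≈ 1300 kg

v_e = Isp · g₀ = 833 × 9.80665 = 8168.9 m/s.
After the first burn: m = 13400 × exp(−690/8168.9) = 13400 × 0.91900 = 12,314.6 kg.
After the second burn: m = 12,314.6 × exp(−910/8168.9) = 12,314.6 × 0.89458 = 11,016.4 kg.
Second-burn propellant = 12,314.6 − 11,016.4 = 1,298.2 kg.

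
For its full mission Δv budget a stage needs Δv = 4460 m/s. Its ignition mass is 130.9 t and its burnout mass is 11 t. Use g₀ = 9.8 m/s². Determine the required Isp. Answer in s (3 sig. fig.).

ln(m₀/m_f) = ln(130900/11000) = ln(11.9) = 2.4765.
v_e = Δv / ln(m₀/m_f) = 4460 / 2.4765 = 1800.9 m/s.
Isp = v_e / g₀ = 1800.9 / 9.8 = 183.8 s.

Isp ≈ 184 s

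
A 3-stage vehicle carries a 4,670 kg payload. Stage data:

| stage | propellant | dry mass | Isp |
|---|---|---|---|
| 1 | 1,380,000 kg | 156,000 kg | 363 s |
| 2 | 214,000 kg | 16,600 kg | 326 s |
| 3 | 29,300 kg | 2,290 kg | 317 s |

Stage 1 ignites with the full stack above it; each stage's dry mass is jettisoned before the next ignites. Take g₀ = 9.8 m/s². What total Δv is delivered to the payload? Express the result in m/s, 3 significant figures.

Δv ≈ 15500 m/s

Ignition mass of stage 1 = 1,380,000+156,000 + 214,000+16,600 + 29,300+2,290 + 4,670 = 1,802,860 kg.
Stage 1: m₀ = 1,802,860 kg, m_f = 1,802,860 − 1,380,000 = 422,860 kg; Δv = 363×9.8×ln(4.263) = 3557.4×1.4501 ≈ 5159 m/s.
Stage 2: m₀ = 266,860 kg, m_f = 266,860 − 214,000 = 52,860 kg; Δv = 326×9.8×ln(5.048) = 3194.8×1.6191 ≈ 5173 m/s.
Stage 3: m₀ = 36,260 kg, m_f = 36,260 − 29,300 = 6,960 kg; Δv = 317×9.8×ln(5.21) = 3106.6×1.6505 ≈ 5128 m/s.
Total Δv = 5159 + 5173 + 5128 = 15460 m/s.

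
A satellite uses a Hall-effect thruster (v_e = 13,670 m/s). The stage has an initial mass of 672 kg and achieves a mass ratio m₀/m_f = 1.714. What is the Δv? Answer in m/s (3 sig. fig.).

Δv ≈ 7370 m/s

From the ideal rocket equation, Δv = v_e · ln(1.714) = 13670.0 × 0.5388 ≈ 7365.8 m/s.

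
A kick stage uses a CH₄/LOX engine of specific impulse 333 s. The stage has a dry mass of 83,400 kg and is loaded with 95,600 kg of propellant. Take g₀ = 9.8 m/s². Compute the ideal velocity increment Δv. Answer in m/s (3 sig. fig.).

v_e = Isp · g₀ = 333 × 9.8 = 3263.4 m/s.
m₀ = m_dry + m_prop = 83,400 + 95,600 = 179,000 kg.
Δv = v_e · ln(m₀/m_f) = 3263.4 × ln(2.146) = 3263.4 × 0.7637 ≈ 2492.4 m/s.

Δv ≈ 2490 m/s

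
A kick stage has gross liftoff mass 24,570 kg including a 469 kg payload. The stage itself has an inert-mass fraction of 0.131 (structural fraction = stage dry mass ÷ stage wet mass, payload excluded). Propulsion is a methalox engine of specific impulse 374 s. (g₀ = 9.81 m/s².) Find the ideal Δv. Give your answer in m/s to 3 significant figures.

Stage wet mass = m₀ − payload = 24,570 − 469 = 24,101 kg.
Stage dry mass = ε × stage wet mass = 0.131 × 24,101 = 3,157.23 kg.
Burnout mass m_f = stage dry + payload = 3,157.23 + 469 = 3,626.23 kg.
v_e = Isp · g₀ = 374 × 9.81 = 3668.9 m/s.
By the Tsiolkovsky rocket equation, Δv = v_e · ln(24,570/3,626.23) = 3668.9 × ln(6.776) = 3668.9 × 1.9133 ≈ 7020 m/s.

Δv ≈ 7020 m/s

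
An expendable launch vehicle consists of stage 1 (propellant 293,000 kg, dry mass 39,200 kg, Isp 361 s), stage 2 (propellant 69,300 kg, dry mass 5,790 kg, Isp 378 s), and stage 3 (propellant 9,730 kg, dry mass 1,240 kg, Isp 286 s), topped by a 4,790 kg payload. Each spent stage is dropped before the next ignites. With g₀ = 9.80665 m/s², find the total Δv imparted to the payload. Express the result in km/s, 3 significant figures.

Ignition mass of stage 1 = 293,000+39,200 + 69,300+5,790 + 9,730+1,240 + 4,790 = 423,050 kg.
Stage 1: m₀ = 423,050 kg, m_f = 423,050 − 293,000 = 130,050 kg; Δv = 361×9.80665×ln(3.253) = 3540.2×1.1796 ≈ 4176 m/s.
Stage 2: m₀ = 90,850 kg, m_f = 90,850 − 69,300 = 21,550 kg; Δv = 378×9.80665×ln(4.216) = 3706.9×1.4388 ≈ 5334 m/s.
Stage 3: m₀ = 15,760 kg, m_f = 15,760 − 9,730 = 6,030 kg; Δv = 286×9.80665×ln(2.614) = 2804.7×0.9607 ≈ 2695 m/s.
Total Δv = 4176 + 5334 + 2695 = 12205 m/s.

Δv ≈ 12.2 km/s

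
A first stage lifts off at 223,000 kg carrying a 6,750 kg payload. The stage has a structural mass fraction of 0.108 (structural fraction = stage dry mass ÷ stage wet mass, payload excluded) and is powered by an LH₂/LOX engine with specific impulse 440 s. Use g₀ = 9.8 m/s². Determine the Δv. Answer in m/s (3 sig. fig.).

Stage wet mass = m₀ − payload = 223,000 − 6,750 = 216,250 kg.
Stage dry mass = ε × stage wet mass = 0.108 × 216,250 = 23,355 kg.
Burnout mass m_f = stage dry + payload = 23,355 + 6,750 = 30,105 kg.
v_e = Isp · g₀ = 440 × 9.8 = 4312.0 m/s.
By the Tsiolkovsky rocket equation, Δv = v_e · ln(223,000/30,105) = 4312.0 × ln(7.407) = 4312.0 × 2.0025 ≈ 8635 m/s.

Δv ≈ 8630 m/s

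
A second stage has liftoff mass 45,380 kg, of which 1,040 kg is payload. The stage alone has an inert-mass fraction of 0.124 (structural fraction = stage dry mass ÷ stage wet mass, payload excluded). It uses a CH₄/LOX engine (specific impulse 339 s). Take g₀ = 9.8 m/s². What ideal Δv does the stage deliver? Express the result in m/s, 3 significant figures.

Δv ≈ 6440 m/s

Stage wet mass = m₀ − payload = 45,380 − 1,040 = 44,340 kg.
Stage dry mass = ε × stage wet mass = 0.124 × 44,340 = 5,498.16 kg.
Burnout mass m_f = stage dry + payload = 5,498.16 + 1,040 = 6,538.16 kg.
v_e = Isp · g₀ = 339 × 9.8 = 3322.2 m/s.
By the Tsiolkovsky rocket equation, Δv = v_e · ln(45,380/6,538.16) = 3322.2 × ln(6.941) = 3322.2 × 1.9374 ≈ 6436 m/s.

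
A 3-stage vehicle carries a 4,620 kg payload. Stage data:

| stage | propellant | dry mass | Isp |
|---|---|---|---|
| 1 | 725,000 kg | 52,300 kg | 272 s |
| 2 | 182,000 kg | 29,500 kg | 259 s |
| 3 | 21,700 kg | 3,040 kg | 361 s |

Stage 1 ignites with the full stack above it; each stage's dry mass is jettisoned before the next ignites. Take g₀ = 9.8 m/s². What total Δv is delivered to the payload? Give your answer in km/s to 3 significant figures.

Δv ≈ 11.6 km/s

Ignition mass of stage 1 = 725,000+52,300 + 182,000+29,500 + 21,700+3,040 + 4,620 = 1,018,160 kg.
Stage 1: m₀ = 1,018,160 kg, m_f = 1,018,160 − 725,000 = 293,160 kg; Δv = 272×9.8×ln(3.473) = 2665.6×1.2450 ≈ 3319 m/s.
Stage 2: m₀ = 240,860 kg, m_f = 240,860 − 182,000 = 58,860 kg; Δv = 259×9.8×ln(4.092) = 2538.2×1.4091 ≈ 3576 m/s.
Stage 3: m₀ = 29,360 kg, m_f = 29,360 − 21,700 = 7,660 kg; Δv = 361×9.8×ln(3.833) = 3537.8×1.3436 ≈ 4753 m/s.
Total Δv = 3319 + 3576 + 4753 = 11648 m/s.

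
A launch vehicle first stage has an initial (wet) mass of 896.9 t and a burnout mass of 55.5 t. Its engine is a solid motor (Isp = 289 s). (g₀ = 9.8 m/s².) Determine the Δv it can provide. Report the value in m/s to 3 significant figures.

v_e = Isp · g₀ = 289 × 9.8 = 2832.2 m/s.
Rocket equation: Δv = v_e · ln(m₀/m_f) = 2832.2 × ln(16.16) = 2832.2 × 2.7826 ≈ 7880.8 m/s.

Δv ≈ 7880 m/s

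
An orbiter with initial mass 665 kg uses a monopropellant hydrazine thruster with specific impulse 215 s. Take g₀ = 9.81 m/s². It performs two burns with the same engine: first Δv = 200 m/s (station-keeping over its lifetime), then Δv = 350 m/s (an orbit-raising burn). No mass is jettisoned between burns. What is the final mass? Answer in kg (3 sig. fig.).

v_e = Isp · g₀ = 215 × 9.81 = 2109.2 m/s.
After the first burn: m = 665 × exp(−200/2109.2) = 665 × 0.90953 = 604.837 kg.
After the second burn: m = 604.837 × exp(−350/2109.2) = 604.837 × 0.84709 = 512.351 kg.

final mass ≈ 512 kg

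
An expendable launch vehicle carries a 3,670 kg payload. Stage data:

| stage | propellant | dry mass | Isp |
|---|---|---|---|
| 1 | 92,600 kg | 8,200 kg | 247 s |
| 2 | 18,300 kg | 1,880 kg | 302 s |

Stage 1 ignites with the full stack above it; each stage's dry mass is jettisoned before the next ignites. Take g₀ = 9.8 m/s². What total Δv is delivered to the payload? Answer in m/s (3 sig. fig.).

Ignition mass of stage 1 = 92,600+8,200 + 18,300+1,880 + 3,670 = 124,650 kg.
Stage 1: m₀ = 124,650 kg, m_f = 124,650 − 92,600 = 32,050 kg; Δv = 247×9.8×ln(3.889) = 2420.6×1.3582 ≈ 3288 m/s.
Stage 2: m₀ = 23,850 kg, m_f = 23,850 − 18,300 = 5,550 kg; Δv = 302×9.8×ln(4.297) = 2959.6×1.4580 ≈ 4315 m/s.
Total Δv = 3288 + 4315 = 7603 m/s.

Δv ≈ 7600 m/s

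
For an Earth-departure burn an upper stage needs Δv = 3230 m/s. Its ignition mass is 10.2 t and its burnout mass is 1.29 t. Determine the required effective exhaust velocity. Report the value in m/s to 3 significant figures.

v_e ≈ 1560 m/s

ln(m₀/m_f) = ln(10200/1290) = ln(7.907) = 2.0677.
From the ideal rocket equation, v_e = Δv / ln(m₀/m_f) = 3230 / 2.0677 = 1562.1 m/s.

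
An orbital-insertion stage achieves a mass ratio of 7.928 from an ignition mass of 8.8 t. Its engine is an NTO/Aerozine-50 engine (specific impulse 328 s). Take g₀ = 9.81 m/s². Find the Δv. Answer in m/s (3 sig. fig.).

Δv ≈ 6660 m/s

v_e = Isp · g₀ = 328 × 9.81 = 3217.7 m/s.
Δv = v_e · ln(7.928) = 3217.7 × 2.0704 ≈ 6661.9 m/s.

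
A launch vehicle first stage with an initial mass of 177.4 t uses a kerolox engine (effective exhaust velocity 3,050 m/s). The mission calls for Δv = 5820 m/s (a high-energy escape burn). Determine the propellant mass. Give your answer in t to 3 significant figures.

m₀/m_f = exp(Δv / v_e) = exp(5820 / 3050.0) = exp(1.9082) = 6.7409.
m_f = 177.4 / 6.7409 = 26.317 t, so propellant = m₀ − m_f = 177.4 − 26.317 = 151.083 t.

propellant mass ≈ 151 t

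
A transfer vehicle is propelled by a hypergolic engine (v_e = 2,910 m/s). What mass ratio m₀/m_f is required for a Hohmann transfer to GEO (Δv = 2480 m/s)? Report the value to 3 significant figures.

mass ratio ≈ 2.34

Using Δv = v_e ln(m₀/m_f): m₀/m_f = exp(Δv / v_e) = exp(2480 / 2910.0) = exp(0.8522) = 2.3449.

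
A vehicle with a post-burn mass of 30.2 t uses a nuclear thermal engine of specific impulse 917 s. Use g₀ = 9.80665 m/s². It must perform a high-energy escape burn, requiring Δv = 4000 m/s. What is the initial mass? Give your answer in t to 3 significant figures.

initial mass ≈ 47.1 t

v_e = Isp · g₀ = 917 × 9.80665 = 8992.7 m/s.
From the ideal rocket equation, m₀/m_f = exp(Δv / v_e) = exp(4000 / 8992.7) = exp(0.4448) = 1.5602.
m₀ = m_f × 1.5602 = 30.2 × 1.5602 = 47.118 t.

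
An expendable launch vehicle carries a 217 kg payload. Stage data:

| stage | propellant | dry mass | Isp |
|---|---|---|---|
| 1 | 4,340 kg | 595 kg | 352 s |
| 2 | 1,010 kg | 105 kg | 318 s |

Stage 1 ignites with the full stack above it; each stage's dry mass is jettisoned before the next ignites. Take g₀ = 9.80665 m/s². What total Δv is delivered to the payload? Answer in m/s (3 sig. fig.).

Δv ≈ 8500 m/s

Ignition mass of stage 1 = 4,340+595 + 1,010+105 + 217 = 6,267 kg.
Stage 1: m₀ = 6,267 kg, m_f = 6,267 − 4,340 = 1,927 kg; Δv = 352×9.80665×ln(3.252) = 3451.9×1.1793 ≈ 4071 m/s.
Stage 2: m₀ = 1,332 kg, m_f = 1,332 − 1,010 = 322 kg; Δv = 318×9.80665×ln(4.137) = 3118.5×1.4199 ≈ 4428 m/s.
Total Δv = 4071 + 4428 = 8499 m/s.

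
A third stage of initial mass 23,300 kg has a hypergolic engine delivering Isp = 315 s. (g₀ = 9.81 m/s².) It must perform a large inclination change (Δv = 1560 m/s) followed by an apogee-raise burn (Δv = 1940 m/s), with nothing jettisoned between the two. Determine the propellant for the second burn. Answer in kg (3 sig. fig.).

v_e = Isp · g₀ = 315 × 9.81 = 3090.2 m/s.
After the first burn: m = 23300 × exp(−1560/3090.2) = 23300 × 0.60361 = 14,064.1 kg.
After the second burn: m = 14,064.1 × exp(−1940/3090.2) = 14,064.1 × 0.53376 = 7,506.85 kg.
Second-burn propellant = 14,064.1 − 7,506.85 = 6,557.25 kg.

propellant for the second burn ≈ 6560 kg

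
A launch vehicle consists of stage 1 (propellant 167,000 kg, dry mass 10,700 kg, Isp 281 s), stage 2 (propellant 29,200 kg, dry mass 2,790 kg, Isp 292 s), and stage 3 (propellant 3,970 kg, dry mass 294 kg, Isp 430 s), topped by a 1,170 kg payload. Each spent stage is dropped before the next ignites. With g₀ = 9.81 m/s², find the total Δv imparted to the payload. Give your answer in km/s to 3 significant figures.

Ignition mass of stage 1 = 167,000+10,700 + 29,200+2,790 + 3,970+294 + 1,170 = 215,124 kg.
Stage 1: m₀ = 215,124 kg, m_f = 215,124 − 167,000 = 48,124 kg; Δv = 281×9.81×ln(4.47) = 2756.6×1.4974 ≈ 4128 m/s.
Stage 2: m₀ = 37,424 kg, m_f = 37,424 − 29,200 = 8,224 kg; Δv = 292×9.81×ln(4.551) = 2864.5×1.5153 ≈ 4340 m/s.
Stage 3: m₀ = 5,434 kg, m_f = 5,434 − 3,970 = 1,464 kg; Δv = 430×9.81×ln(3.712) = 4218.3×1.3115 ≈ 5532 m/s.
Total Δv = 4128 + 4340 + 5532 = 14000 m/s.

Δv ≈ 14.0 km/s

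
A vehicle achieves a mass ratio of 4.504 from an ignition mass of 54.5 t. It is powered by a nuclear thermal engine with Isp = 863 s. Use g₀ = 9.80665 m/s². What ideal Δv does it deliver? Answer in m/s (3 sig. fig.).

v_e = Isp · g₀ = 863 × 9.80665 = 8463.1 m/s.
Δv = v_e · ln(4.504) = 8463.1 × 1.5050 ≈ 12736.7 m/s.

Δv ≈ 12700 m/s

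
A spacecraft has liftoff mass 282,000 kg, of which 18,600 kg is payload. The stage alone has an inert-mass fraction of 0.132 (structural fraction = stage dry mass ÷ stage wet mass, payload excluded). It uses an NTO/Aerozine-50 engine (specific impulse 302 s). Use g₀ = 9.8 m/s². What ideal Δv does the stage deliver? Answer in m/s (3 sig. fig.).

Δv ≈ 4930 m/s

Stage wet mass = m₀ − payload = 282,000 − 18,600 = 263,400 kg.
Stage dry mass = ε × stage wet mass = 0.132 × 263,400 = 34,768.8 kg.
Burnout mass m_f = stage dry + payload = 34,768.8 + 18,600 = 53,368.8 kg.
v_e = Isp · g₀ = 302 × 9.8 = 2959.6 m/s.
Δv = v_e · ln(282,000/53,368.8) = 2959.6 × ln(5.284) = 2959.6 × 1.6647 ≈ 4927 m/s.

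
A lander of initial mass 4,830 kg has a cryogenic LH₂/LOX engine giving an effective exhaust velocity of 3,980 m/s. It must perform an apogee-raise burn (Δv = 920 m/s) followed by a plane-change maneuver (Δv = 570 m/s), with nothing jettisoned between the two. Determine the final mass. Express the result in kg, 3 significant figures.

After the first burn: m = 4830 × exp(−920/3980.0) = 4830 × 0.79362 = 3,833.18 kg.
After the second burn: m = 3,833.18 × exp(−570/3980.0) = 3,833.18 × 0.86657 = 3,321.72 kg.

final mass ≈ 3320 kg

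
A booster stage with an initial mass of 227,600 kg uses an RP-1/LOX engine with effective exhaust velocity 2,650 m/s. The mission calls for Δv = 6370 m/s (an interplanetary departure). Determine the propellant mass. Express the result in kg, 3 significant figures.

m₀/m_f = exp(Δv / v_e) = exp(6370 / 2650.0) = exp(2.4038) = 11.0649.
m_f = 227,600 / 11.0649 = 20,569.5 kg, so propellant = m₀ − m_f = 227,600 − 20,569.5 = 207,030.5 kg.

propellant mass ≈ 207000 kg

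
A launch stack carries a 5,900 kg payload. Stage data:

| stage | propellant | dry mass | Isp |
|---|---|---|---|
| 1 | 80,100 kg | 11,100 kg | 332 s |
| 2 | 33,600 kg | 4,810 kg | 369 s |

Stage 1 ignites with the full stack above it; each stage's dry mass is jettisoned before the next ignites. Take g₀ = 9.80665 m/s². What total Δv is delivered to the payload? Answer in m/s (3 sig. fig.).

Δv ≈ 8050 m/s

Ignition mass of stage 1 = 80,100+11,100 + 33,600+4,810 + 5,900 = 135,510 kg.
Stage 1: m₀ = 135,510 kg, m_f = 135,510 − 80,100 = 55,410 kg; Δv = 332×9.80665×ln(2.446) = 3255.8×0.8943 ≈ 2912 m/s.
Stage 2: m₀ = 44,310 kg, m_f = 44,310 − 33,600 = 10,710 kg; Δv = 369×9.80665×ln(4.137) = 3618.7×1.4200 ≈ 5139 m/s.
Total Δv = 2912 + 5139 = 8051 m/s.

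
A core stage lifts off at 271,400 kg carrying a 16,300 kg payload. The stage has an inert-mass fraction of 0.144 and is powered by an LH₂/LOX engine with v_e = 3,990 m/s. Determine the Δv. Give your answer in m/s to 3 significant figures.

Δv ≈ 6510 m/s

Stage wet mass = m₀ − payload = 271,400 − 16,300 = 255,100 kg.
Stage dry mass = ε × stage wet mass = 0.144 × 255,100 = 36,734.4 kg.
Burnout mass m_f = stage dry + payload = 36,734.4 + 16,300 = 53,034.4 kg.
Using Δv = v_e ln(m₀/m_f): Δv = v_e · ln(271,400/53,034.4) = 3990.0 × ln(5.117) = 3990.0 × 1.6327 ≈ 6514 m/s.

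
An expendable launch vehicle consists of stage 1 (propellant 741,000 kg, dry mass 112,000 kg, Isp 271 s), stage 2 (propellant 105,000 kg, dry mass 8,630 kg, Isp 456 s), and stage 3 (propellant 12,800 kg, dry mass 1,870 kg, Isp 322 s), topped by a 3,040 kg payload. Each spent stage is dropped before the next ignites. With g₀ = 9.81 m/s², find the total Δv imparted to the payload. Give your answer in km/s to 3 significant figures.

Δv ≈ 15.0 km/s

Ignition mass of stage 1 = 741,000+112,000 + 105,000+8,630 + 12,800+1,870 + 3,040 = 984,340 kg.
Stage 1: m₀ = 984,340 kg, m_f = 984,340 − 741,000 = 243,340 kg; Δv = 271×9.81×ln(4.045) = 2658.5×1.3975 ≈ 3715 m/s.
Stage 2: m₀ = 131,340 kg, m_f = 131,340 − 105,000 = 26,340 kg; Δv = 456×9.81×ln(4.986) = 4473.4×1.6067 ≈ 7187 m/s.
Stage 3: m₀ = 17,710 kg, m_f = 17,710 − 12,800 = 4,910 kg; Δv = 322×9.81×ln(3.607) = 3158.8×1.2829 ≈ 4052 m/s.
Total Δv = 3715 + 7187 + 4052 = 14954 m/s.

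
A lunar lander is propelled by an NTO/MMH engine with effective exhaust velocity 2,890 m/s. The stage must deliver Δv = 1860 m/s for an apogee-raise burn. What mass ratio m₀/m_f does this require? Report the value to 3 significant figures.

From the ideal rocket equation, m₀/m_f = exp(Δv / v_e) = exp(1860 / 2890.0) = exp(0.6436) = 1.9033.

mass ratio ≈ 1.90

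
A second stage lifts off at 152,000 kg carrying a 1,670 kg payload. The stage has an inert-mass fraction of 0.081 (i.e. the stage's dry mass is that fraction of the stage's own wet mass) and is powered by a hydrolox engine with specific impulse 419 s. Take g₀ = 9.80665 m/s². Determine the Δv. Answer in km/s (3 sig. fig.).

Stage wet mass = m₀ − payload = 152,000 − 1,670 = 150,330 kg.
Stage dry mass = ε × stage wet mass = 0.081 × 150,330 = 12,176.7 kg.
Burnout mass m_f = stage dry + payload = 12,176.7 + 1,670 = 13,846.7 kg.
v_e = Isp · g₀ = 419 × 9.80665 = 4109.0 m/s.
Using Δv = v_e ln(m₀/m_f): Δv = v_e · ln(152,000/13,846.7) = 4109.0 × ln(10.98) = 4109.0 × 2.3958 ≈ 9844 m/s.

Δv ≈ 9.84 km/s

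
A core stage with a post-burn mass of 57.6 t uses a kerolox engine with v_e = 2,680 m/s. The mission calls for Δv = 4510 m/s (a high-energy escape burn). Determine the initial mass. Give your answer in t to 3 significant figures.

From the ideal rocket equation, m₀/m_f = exp(Δv / v_e) = exp(4510 / 2680.0) = exp(1.6828) = 5.3808.
m₀ = m_f × 5.3808 = 57.6 × 5.3808 = 309.934 t.

initial mass ≈ 310 t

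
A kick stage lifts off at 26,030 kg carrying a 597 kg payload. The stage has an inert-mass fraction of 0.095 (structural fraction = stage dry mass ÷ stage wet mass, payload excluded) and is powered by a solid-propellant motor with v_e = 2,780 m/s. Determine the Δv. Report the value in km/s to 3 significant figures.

Stage wet mass = m₀ − payload = 26,030 − 597 = 25,433 kg.
Stage dry mass = ε × stage wet mass = 0.095 × 25,433 = 2,416.14 kg.
Burnout mass m_f = stage dry + payload = 2,416.14 + 597 = 3,013.14 kg.
Rocket equation: Δv = v_e · ln(26,030/3,013.14) = 2780.0 × ln(8.639) = 2780.0 × 2.1563 ≈ 5994 m/s.

Δv ≈ 5.99 km/s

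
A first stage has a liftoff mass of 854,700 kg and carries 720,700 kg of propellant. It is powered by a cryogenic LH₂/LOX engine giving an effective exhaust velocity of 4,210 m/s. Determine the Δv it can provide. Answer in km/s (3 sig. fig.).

m_f = m₀ − m_prop = 854,700 − 720,700 = 134,000 kg.
Δv = v_e · ln(m₀/m_f) = 4210.0 × ln(6.378) = 4210.0 × 1.8529 ≈ 7800.8 m/s.

Δv ≈ 7.80 km/s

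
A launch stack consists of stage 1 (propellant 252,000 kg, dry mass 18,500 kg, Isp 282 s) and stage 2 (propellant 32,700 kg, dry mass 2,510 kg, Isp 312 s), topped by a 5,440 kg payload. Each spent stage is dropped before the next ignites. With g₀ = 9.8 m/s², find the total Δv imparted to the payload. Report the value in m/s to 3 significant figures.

Ignition mass of stage 1 = 252,000+18,500 + 32,700+2,510 + 5,440 = 311,150 kg.
Stage 1: m₀ = 311,150 kg, m_f = 311,150 − 252,000 = 59,150 kg; Δv = 282×9.8×ln(5.26) = 2763.6×1.6602 ≈ 4588 m/s.
Stage 2: m₀ = 40,650 kg, m_f = 40,650 − 32,700 = 7,950 kg; Δv = 312×9.8×ln(5.113) = 3057.6×1.6318 ≈ 4989 m/s.
Total Δv = 4588 + 4989 = 9577 m/s.

Δv ≈ 9580 m/s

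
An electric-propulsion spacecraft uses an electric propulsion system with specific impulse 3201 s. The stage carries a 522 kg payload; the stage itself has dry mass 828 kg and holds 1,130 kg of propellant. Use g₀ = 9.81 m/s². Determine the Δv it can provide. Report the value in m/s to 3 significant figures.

v_e = Isp · g₀ = 3201 × 9.81 = 31401.8 m/s.
m₀ = payload + dry + propellant = 522 + 828 + 1,130 = 2,480 kg.
m_f = payload + dry = 522 + 828 = 1,350 kg.
From the ideal rocket equation, Δv = v_e · ln(m₀/m_f) = 31401.8 × ln(1.837) = 31401.8 × 0.6082 ≈ 19097.1 m/s.

Δv ≈ 19100 m/s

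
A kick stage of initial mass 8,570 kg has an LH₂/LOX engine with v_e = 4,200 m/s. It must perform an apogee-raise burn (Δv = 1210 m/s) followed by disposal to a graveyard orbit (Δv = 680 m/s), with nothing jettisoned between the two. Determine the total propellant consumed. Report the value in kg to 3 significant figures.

total propellant consumed ≈ 3110 kg

After the first burn: m = 8570 × exp(−1210/4200.0) = 8570 × 0.74969 = 6,424.84 kg.
After the second burn: m = 6,424.84 × exp(−680/4200.0) = 6,424.84 × 0.85052 = 5,464.45 kg.
Total propellant = m₀ − m_final = 8570 − 5,464.45 = 3,105.55 kg.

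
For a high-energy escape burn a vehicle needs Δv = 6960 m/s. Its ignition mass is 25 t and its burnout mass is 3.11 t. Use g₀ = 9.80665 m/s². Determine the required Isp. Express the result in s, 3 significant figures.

ln(m₀/m_f) = ln(25000/3110) = ln(8.039) = 2.0843.
v_e = Δv / ln(m₀/m_f) = 6960 / 2.0843 = 3339.3 m/s.
Isp = v_e / g₀ = 3339.3 / 9.80665 = 340.5 s.

Isp ≈ 341 s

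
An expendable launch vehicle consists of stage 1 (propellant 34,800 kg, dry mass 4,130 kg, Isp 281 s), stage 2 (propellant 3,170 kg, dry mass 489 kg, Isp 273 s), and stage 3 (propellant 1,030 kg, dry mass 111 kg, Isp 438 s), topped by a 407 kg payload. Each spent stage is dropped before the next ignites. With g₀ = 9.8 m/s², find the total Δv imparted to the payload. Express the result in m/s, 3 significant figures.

Δv ≈ 11500 m/s

Ignition mass of stage 1 = 34,800+4,130 + 3,170+489 + 1,030+111 + 407 = 44,137 kg.
Stage 1: m₀ = 44,137 kg, m_f = 44,137 − 34,800 = 9,337 kg; Δv = 281×9.8×ln(4.727) = 2753.8×1.5533 ≈ 4278 m/s.
Stage 2: m₀ = 5,207 kg, m_f = 5,207 − 3,170 = 2,037 kg; Δv = 273×9.8×ln(2.556) = 2675.4×0.9385 ≈ 2511 m/s.
Stage 3: m₀ = 1,548 kg, m_f = 1,548 − 1,030 = 518 kg; Δv = 438×9.8×ln(2.988) = 4292.4×1.0947 ≈ 4699 m/s.
Total Δv = 4278 + 2511 + 4699 = 11488 m/s.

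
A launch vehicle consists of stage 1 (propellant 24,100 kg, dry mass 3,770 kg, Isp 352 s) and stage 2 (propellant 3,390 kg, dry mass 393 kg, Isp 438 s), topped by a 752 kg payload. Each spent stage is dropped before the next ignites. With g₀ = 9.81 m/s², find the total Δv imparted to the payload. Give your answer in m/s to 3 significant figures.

Ignition mass of stage 1 = 24,100+3,770 + 3,390+393 + 752 = 32,405 kg.
Stage 1: m₀ = 32,405 kg, m_f = 32,405 − 24,100 = 8,305 kg; Δv = 352×9.81×ln(3.902) = 3453.1×1.3615 ≈ 4701 m/s.
Stage 2: m₀ = 4,535 kg, m_f = 4,535 − 3,390 = 1,145 kg; Δv = 438×9.81×ln(3.961) = 4296.8×1.3764 ≈ 5914 m/s.
Total Δv = 4701 + 5914 = 10615 m/s.

Δv ≈ 10600 m/s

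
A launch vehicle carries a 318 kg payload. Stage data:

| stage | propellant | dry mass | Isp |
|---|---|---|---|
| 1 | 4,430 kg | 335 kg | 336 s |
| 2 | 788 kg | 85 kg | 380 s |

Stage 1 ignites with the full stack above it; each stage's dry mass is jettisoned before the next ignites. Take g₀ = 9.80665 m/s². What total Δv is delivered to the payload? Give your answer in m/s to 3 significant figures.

Δv ≈ 8530 m/s

Ignition mass of stage 1 = 4,430+335 + 788+85 + 318 = 5,956 kg.
Stage 1: m₀ = 5,956 kg, m_f = 5,956 − 4,430 = 1,526 kg; Δv = 336×9.80665×ln(3.903) = 3295.0×1.3617 ≈ 4487 m/s.
Stage 2: m₀ = 1,191 kg, m_f = 1,191 − 788 = 403 kg; Δv = 380×9.80665×ln(2.955) = 3726.5×1.0836 ≈ 4038 m/s.
Total Δv = 4487 + 4038 = 8525 m/s.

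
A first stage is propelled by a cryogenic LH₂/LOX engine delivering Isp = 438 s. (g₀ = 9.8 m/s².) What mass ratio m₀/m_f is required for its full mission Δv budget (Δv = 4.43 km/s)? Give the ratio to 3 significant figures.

mass ratio ≈ 2.81

v_e = Isp · g₀ = 438 × 9.8 = 4292.4 m/s.
m₀/m_f = exp(Δv / v_e) = exp(4430 / 4292.4) = exp(1.0321) = 2.8068.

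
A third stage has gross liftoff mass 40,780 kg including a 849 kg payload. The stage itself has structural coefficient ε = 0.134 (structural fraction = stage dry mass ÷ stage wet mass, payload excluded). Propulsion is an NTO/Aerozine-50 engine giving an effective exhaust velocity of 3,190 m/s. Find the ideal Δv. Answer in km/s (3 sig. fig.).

Stage wet mass = m₀ − payload = 40,780 − 849 = 39,931 kg.
Stage dry mass = ε × stage wet mass = 0.134 × 39,931 = 5,350.75 kg.
Burnout mass m_f = stage dry + payload = 5,350.75 + 849 = 6,199.75 kg.
Using Δv = v_e ln(m₀/m_f): Δv = v_e · ln(40,780/6,199.75) = 3190.0 × ln(6.578) = 3190.0 × 1.8837 ≈ 6009 m/s.

Δv ≈ 6.01 km/s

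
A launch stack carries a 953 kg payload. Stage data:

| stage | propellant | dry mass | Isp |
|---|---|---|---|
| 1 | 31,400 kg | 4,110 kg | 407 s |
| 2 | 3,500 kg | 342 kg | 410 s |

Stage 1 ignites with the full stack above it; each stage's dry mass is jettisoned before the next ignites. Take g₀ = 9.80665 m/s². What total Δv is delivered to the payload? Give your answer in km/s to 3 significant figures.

Ignition mass of stage 1 = 31,400+4,110 + 3,500+342 + 953 = 40,305 kg.
Stage 1: m₀ = 40,305 kg, m_f = 40,305 − 31,400 = 8,905 kg; Δv = 407×9.80665×ln(4.526) = 3991.3×1.5099 ≈ 6026 m/s.
Stage 2: m₀ = 4,795 kg, m_f = 4,795 − 3,500 = 1,295 kg; Δv = 410×9.80665×ln(3.703) = 4020.7×1.3091 ≈ 5263 m/s.
Total Δv = 6026 + 5263 = 11289 m/s.

Δv ≈ 11.3 km/s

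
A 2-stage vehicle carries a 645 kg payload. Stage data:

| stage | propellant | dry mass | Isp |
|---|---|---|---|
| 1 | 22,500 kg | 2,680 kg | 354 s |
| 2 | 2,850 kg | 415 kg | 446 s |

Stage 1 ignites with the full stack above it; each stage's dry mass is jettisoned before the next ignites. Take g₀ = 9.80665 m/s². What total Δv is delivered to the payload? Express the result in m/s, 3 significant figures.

Δv ≈ 10900 m/s

Ignition mass of stage 1 = 22,500+2,680 + 2,850+415 + 645 = 29,090 kg.
Stage 1: m₀ = 29,090 kg, m_f = 29,090 − 22,500 = 6,590 kg; Δv = 354×9.80665×ln(4.414) = 3471.6×1.4848 ≈ 5155 m/s.
Stage 2: m₀ = 3,910 kg, m_f = 3,910 − 2,850 = 1,060 kg; Δv = 446×9.80665×ln(3.689) = 4373.8×1.3053 ≈ 5709 m/s.
Total Δv = 5155 + 5709 = 10864 m/s.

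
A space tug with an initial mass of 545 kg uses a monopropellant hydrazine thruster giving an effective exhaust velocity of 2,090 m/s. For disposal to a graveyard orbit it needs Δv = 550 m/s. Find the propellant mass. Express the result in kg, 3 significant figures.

propellant mass ≈ 126 kg

Using Δv = v_e ln(m₀/m_f): m₀/m_f = exp(Δv / v_e) = exp(550 / 2090.0) = exp(0.2632) = 1.3010.
m_f = 545 / 1.3010 = 418.909 kg, so propellant = m₀ − m_f = 545 − 418.909 = 126.091 kg.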